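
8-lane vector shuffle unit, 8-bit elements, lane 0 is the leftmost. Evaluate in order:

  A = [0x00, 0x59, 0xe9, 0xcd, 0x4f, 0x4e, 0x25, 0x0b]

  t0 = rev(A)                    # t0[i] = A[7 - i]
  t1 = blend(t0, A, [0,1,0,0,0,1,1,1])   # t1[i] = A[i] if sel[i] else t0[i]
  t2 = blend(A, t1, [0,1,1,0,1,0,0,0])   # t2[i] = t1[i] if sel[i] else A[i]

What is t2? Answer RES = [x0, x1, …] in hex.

t0 = [0x0b, 0x25, 0x4e, 0x4f, 0xcd, 0xe9, 0x59, 0x00]
t1 = [0x0b, 0x59, 0x4e, 0x4f, 0xcd, 0x4e, 0x25, 0x0b]
t2 = [0x00, 0x59, 0x4e, 0xcd, 0xcd, 0x4e, 0x25, 0x0b]

RES = [ 0x00  0x59  0x4e  0xcd  0xcd  0x4e  0x25  0x0b ]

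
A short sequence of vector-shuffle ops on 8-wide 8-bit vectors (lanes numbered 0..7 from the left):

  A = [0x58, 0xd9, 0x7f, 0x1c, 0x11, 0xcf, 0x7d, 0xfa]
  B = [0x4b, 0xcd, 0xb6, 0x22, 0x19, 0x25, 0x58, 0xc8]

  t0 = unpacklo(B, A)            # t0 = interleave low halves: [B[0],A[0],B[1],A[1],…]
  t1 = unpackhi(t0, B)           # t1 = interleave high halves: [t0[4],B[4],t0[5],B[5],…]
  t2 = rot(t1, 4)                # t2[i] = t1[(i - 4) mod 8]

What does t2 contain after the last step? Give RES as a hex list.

→ t0 |4b|58|cd|d9|b6|7f|22|1c|
→ t1 |b6|19|7f|25|22|58|1c|c8|
→ t2 |22|58|1c|c8|b6|19|7f|25|

RES = [ 0x22  0x58  0x1c  0xc8  0xb6  0x19  0x7f  0x25 ]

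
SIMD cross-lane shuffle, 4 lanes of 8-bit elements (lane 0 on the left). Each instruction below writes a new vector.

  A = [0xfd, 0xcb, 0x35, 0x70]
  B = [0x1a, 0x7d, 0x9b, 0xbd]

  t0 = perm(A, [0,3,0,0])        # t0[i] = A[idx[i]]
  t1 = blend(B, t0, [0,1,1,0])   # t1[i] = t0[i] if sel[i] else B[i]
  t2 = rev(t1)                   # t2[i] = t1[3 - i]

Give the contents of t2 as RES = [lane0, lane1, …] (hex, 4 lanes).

  t0: fd 70 fd fd
  t1: 1a 70 fd bd
  t2: bd fd 70 1a

RES = [0xbd, 0xfd, 0x70, 0x1a]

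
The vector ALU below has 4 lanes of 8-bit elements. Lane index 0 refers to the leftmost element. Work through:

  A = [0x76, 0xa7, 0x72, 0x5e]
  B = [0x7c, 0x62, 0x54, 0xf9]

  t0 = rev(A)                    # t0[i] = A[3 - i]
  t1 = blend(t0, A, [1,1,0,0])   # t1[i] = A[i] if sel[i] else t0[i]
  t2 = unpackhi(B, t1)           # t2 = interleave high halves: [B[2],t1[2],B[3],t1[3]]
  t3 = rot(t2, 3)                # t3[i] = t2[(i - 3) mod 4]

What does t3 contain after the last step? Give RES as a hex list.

RES = [ 0xa7  0xf9  0x76  0x54 ]

  t0: 5e 72 a7 76
  t1: 76 a7 a7 76
  t2: 54 a7 f9 76
  t3: a7 f9 76 54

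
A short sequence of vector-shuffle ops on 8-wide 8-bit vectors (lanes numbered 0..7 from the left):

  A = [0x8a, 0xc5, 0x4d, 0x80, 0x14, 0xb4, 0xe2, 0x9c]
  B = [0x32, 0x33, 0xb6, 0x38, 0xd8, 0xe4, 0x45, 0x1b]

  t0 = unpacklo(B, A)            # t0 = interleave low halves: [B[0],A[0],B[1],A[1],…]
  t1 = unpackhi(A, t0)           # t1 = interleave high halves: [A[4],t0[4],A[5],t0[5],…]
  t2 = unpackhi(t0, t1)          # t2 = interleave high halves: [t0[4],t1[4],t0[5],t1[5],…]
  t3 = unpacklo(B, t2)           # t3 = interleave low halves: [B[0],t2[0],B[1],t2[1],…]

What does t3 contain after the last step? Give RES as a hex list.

→ t0 |32|8a|33|c5|b6|4d|38|80|
→ t1 |14|b6|b4|4d|e2|38|9c|80|
→ t2 |b6|e2|4d|38|38|9c|80|80|
→ t3 |32|b6|33|e2|b6|4d|38|38|

RES = [ 0x32  0xb6  0x33  0xe2  0xb6  0x4d  0x38  0x38 ]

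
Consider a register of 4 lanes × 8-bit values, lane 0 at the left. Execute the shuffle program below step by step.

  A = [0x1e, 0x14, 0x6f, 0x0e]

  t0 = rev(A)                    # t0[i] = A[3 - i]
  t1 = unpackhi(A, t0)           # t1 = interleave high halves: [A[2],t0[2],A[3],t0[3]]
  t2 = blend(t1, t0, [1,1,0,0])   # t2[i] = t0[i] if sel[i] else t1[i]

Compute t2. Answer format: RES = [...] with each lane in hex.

→ t0 |0e|6f|14|1e|
→ t1 |6f|14|0e|1e|
→ t2 |0e|6f|0e|1e|

RES = [0x0e, 0x6f, 0x0e, 0x1e]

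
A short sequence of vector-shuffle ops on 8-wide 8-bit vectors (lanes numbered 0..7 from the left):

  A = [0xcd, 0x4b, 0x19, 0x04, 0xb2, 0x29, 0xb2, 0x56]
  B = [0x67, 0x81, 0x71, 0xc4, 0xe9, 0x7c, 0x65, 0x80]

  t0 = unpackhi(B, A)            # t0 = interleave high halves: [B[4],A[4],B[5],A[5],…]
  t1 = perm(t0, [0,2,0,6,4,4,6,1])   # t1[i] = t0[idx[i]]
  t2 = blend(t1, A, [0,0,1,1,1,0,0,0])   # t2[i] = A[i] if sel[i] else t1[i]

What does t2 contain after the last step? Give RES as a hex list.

  t0: e9 b2 7c 29 65 b2 80 56
  t1: e9 7c e9 80 65 65 80 b2
  t2: e9 7c 19 04 b2 65 80 b2

RES = [ 0xe9  0x7c  0x19  0x04  0xb2  0x65  0x80  0xb2 ]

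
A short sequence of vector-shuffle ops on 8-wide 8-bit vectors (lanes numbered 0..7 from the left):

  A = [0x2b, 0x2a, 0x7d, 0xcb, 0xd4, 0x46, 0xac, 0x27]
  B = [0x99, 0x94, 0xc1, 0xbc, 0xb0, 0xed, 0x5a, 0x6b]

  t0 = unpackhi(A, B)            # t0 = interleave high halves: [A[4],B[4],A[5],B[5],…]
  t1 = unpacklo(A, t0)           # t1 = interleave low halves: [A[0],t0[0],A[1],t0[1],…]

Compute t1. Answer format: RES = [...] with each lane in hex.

RES = [ 0x2b  0xd4  0x2a  0xb0  0x7d  0x46  0xcb  0xed ]

t0 = [0xd4, 0xb0, 0x46, 0xed, 0xac, 0x5a, 0x27, 0x6b]
t1 = [0x2b, 0xd4, 0x2a, 0xb0, 0x7d, 0x46, 0xcb, 0xed]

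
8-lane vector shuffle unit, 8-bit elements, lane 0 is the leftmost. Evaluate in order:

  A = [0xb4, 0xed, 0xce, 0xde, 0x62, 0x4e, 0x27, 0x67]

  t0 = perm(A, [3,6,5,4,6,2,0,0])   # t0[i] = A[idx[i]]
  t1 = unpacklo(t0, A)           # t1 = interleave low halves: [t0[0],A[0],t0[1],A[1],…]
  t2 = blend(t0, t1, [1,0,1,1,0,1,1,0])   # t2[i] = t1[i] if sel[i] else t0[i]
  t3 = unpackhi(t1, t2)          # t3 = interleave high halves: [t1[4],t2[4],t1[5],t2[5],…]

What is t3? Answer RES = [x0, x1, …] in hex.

t0 = [0xde, 0x27, 0x4e, 0x62, 0x27, 0xce, 0xb4, 0xb4]
t1 = [0xde, 0xb4, 0x27, 0xed, 0x4e, 0xce, 0x62, 0xde]
t2 = [0xde, 0x27, 0x27, 0xed, 0x27, 0xce, 0x62, 0xb4]
t3 = [0x4e, 0x27, 0xce, 0xce, 0x62, 0x62, 0xde, 0xb4]

RES = [ 0x4e  0x27  0xce  0xce  0x62  0x62  0xde  0xb4 ]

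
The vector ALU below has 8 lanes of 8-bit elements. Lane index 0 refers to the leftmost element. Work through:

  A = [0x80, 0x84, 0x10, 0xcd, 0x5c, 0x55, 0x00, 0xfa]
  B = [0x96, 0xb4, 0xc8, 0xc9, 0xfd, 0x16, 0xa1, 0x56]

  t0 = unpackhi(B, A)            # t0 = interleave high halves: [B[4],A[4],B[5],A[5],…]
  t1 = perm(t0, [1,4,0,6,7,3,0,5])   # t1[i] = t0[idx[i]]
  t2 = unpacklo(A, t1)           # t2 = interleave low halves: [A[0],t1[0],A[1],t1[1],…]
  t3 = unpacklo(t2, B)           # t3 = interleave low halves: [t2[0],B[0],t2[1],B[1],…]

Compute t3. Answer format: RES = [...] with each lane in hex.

RES = [0x80, 0x96, 0x5c, 0xb4, 0x84, 0xc8, 0xa1, 0xc9]

→ t0 |fd|5c|16|55|a1|00|56|fa|
→ t1 |5c|a1|fd|56|fa|55|fd|00|
→ t2 |80|5c|84|a1|10|fd|cd|56|
→ t3 |80|96|5c|b4|84|c8|a1|c9|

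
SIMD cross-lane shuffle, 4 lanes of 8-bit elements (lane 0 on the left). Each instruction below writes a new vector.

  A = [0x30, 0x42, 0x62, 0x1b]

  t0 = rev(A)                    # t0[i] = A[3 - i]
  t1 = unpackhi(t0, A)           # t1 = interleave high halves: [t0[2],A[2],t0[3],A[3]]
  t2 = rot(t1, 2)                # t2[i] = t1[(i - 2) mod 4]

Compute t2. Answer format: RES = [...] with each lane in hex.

RES = [ 0x30  0x1b  0x42  0x62 ]

→ t0 |1b|62|42|30|
→ t1 |42|62|30|1b|
→ t2 |30|1b|42|62|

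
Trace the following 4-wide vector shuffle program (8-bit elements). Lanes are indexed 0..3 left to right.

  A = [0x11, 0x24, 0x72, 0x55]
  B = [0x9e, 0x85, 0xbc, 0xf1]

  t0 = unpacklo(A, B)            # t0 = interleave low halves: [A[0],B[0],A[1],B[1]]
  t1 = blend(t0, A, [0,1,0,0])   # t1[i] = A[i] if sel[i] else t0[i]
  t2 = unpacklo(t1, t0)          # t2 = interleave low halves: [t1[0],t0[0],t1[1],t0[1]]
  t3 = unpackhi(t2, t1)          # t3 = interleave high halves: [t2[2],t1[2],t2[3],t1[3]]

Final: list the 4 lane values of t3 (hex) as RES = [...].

RES = [0x24, 0x24, 0x9e, 0x85]

→ t0 |11|9e|24|85|
→ t1 |11|24|24|85|
→ t2 |11|11|24|9e|
→ t3 |24|24|9e|85|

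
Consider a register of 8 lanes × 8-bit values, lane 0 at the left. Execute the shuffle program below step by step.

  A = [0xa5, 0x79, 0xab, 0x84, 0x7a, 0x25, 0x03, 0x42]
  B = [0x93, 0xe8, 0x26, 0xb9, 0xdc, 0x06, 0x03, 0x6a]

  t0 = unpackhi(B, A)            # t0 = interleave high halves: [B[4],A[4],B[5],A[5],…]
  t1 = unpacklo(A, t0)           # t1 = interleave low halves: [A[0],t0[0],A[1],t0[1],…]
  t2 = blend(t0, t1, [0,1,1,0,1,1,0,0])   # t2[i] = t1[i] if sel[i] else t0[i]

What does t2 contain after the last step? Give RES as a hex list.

→ t0 |dc|7a|06|25|03|03|6a|42|
→ t1 |a5|dc|79|7a|ab|06|84|25|
→ t2 |dc|dc|79|25|ab|06|6a|42|

RES = [0xdc, 0xdc, 0x79, 0x25, 0xab, 0x06, 0x6a, 0x42]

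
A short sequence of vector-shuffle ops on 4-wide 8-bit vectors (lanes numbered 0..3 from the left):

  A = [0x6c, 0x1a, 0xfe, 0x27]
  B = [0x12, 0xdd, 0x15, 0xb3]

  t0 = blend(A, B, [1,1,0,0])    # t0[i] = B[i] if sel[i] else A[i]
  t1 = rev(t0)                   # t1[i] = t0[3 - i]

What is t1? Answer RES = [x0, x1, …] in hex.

→ t0 |12|dd|fe|27|
→ t1 |27|fe|dd|12|

RES = [0x27, 0xfe, 0xdd, 0x12]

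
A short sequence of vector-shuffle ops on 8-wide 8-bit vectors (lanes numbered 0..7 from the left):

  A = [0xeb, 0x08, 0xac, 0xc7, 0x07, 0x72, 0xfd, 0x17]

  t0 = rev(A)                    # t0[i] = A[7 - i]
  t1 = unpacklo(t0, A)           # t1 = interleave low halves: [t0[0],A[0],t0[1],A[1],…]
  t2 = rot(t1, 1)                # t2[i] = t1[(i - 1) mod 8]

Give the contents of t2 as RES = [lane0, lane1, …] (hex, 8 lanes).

RES = [ 0xc7  0x17  0xeb  0xfd  0x08  0x72  0xac  0x07 ]

  t0: 17 fd 72 07 c7 ac 08 eb
  t1: 17 eb fd 08 72 ac 07 c7
  t2: c7 17 eb fd 08 72 ac 07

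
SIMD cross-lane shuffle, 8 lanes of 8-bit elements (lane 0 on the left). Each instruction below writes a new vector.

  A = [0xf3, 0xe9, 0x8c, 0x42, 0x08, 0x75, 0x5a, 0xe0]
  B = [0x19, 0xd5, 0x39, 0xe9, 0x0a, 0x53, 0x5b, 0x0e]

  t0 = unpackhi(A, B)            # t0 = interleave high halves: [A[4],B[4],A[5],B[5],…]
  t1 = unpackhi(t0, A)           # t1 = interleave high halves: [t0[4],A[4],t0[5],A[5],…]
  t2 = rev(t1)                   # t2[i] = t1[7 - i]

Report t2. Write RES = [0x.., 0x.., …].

t0 = [0x08, 0x0a, 0x75, 0x53, 0x5a, 0x5b, 0xe0, 0x0e]
t1 = [0x5a, 0x08, 0x5b, 0x75, 0xe0, 0x5a, 0x0e, 0xe0]
t2 = [0xe0, 0x0e, 0x5a, 0xe0, 0x75, 0x5b, 0x08, 0x5a]

RES = [ 0xe0  0x0e  0x5a  0xe0  0x75  0x5b  0x08  0x5a ]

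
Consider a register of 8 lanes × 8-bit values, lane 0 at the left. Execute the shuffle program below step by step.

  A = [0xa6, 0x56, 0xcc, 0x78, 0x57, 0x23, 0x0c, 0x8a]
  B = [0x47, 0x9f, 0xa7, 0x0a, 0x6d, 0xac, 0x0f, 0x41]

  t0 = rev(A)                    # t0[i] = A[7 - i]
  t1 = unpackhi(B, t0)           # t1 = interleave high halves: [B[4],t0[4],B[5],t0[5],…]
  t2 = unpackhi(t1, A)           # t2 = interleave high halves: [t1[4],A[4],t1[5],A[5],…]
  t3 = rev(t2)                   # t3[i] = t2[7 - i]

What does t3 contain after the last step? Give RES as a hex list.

→ t0 |8a|0c|23|57|78|cc|56|a6|
→ t1 |6d|78|ac|cc|0f|56|41|a6|
→ t2 |0f|57|56|23|41|0c|a6|8a|
→ t3 |8a|a6|0c|41|23|56|57|0f|

RES = [0x8a, 0xa6, 0x0c, 0x41, 0x23, 0x56, 0x57, 0x0f]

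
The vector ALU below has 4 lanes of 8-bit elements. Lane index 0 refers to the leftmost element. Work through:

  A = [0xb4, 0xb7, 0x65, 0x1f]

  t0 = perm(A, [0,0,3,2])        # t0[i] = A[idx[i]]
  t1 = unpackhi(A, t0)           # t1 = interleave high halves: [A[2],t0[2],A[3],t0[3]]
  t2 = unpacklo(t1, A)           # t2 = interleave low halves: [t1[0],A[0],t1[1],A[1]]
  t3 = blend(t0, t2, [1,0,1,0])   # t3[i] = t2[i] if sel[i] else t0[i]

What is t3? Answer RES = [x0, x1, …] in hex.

→ t0 |b4|b4|1f|65|
→ t1 |65|1f|1f|65|
→ t2 |65|b4|1f|b7|
→ t3 |65|b4|1f|65|

RES = [0x65, 0xb4, 0x1f, 0x65]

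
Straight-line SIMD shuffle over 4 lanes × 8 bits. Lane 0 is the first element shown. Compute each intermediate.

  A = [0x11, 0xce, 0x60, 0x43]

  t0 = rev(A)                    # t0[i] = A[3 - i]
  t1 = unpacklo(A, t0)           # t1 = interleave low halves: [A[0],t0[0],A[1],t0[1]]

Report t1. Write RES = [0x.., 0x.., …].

  t0: 43 60 ce 11
  t1: 11 43 ce 60

RES = [0x11, 0x43, 0xce, 0x60]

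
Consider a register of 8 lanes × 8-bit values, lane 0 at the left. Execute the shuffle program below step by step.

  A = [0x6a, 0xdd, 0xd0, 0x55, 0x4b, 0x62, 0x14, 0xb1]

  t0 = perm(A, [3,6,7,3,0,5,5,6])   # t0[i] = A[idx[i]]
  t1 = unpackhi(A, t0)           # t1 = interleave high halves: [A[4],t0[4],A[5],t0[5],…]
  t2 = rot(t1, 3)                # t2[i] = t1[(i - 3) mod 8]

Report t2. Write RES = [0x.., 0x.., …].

RES = [0x62, 0xb1, 0x14, 0x4b, 0x6a, 0x62, 0x62, 0x14]

→ t0 |55|14|b1|55|6a|62|62|14|
→ t1 |4b|6a|62|62|14|62|b1|14|
→ t2 |62|b1|14|4b|6a|62|62|14|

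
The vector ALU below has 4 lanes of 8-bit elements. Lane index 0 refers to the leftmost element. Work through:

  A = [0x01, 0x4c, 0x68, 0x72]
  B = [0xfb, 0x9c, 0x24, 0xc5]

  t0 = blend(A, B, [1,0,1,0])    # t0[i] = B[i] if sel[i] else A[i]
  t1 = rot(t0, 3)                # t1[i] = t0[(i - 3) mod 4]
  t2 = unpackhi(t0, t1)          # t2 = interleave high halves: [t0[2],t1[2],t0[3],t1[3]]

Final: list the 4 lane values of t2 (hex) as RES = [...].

t0 = [0xfb, 0x4c, 0x24, 0x72]
t1 = [0x4c, 0x24, 0x72, 0xfb]
t2 = [0x24, 0x72, 0x72, 0xfb]

RES = [ 0x24  0x72  0x72  0xfb ]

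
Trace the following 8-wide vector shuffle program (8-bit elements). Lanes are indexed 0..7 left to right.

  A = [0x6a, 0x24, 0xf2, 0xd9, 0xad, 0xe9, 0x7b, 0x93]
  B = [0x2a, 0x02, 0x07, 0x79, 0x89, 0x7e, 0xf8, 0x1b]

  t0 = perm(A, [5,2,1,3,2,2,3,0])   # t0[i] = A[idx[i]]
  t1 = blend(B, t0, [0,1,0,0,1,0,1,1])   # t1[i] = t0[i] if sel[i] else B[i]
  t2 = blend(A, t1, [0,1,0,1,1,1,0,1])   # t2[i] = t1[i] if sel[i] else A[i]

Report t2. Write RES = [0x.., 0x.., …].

→ t0 |e9|f2|24|d9|f2|f2|d9|6a|
→ t1 |2a|f2|07|79|f2|7e|d9|6a|
→ t2 |6a|f2|f2|79|f2|7e|7b|6a|

RES = [0x6a, 0xf2, 0xf2, 0x79, 0xf2, 0x7e, 0x7b, 0x6a]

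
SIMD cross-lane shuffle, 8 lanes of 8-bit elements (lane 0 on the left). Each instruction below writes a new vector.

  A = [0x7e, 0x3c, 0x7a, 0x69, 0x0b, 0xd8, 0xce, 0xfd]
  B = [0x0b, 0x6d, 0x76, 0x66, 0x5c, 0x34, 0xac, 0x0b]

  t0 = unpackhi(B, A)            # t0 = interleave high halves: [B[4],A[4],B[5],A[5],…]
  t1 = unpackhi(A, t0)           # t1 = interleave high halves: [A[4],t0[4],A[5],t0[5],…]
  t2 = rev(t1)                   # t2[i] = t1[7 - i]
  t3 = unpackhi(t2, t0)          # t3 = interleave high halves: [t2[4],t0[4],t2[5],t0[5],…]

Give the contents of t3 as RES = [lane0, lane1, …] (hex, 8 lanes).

RES = [ 0xce  0xac  0xd8  0xce  0xac  0x0b  0x0b  0xfd ]

t0 = [0x5c, 0x0b, 0x34, 0xd8, 0xac, 0xce, 0x0b, 0xfd]
t1 = [0x0b, 0xac, 0xd8, 0xce, 0xce, 0x0b, 0xfd, 0xfd]
t2 = [0xfd, 0xfd, 0x0b, 0xce, 0xce, 0xd8, 0xac, 0x0b]
t3 = [0xce, 0xac, 0xd8, 0xce, 0xac, 0x0b, 0x0b, 0xfd]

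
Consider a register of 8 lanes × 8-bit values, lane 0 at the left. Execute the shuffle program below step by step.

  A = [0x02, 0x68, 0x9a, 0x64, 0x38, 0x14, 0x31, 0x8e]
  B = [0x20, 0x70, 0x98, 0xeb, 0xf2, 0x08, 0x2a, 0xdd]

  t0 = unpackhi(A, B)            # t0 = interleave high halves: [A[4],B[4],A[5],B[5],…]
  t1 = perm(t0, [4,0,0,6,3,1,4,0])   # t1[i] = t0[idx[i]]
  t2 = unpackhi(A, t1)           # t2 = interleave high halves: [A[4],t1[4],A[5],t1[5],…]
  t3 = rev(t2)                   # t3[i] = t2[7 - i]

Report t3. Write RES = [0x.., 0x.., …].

→ t0 |38|f2|14|08|31|2a|8e|dd|
→ t1 |31|38|38|8e|08|f2|31|38|
→ t2 |38|08|14|f2|31|31|8e|38|
→ t3 |38|8e|31|31|f2|14|08|38|

RES = [0x38, 0x8e, 0x31, 0x31, 0xf2, 0x14, 0x08, 0x38]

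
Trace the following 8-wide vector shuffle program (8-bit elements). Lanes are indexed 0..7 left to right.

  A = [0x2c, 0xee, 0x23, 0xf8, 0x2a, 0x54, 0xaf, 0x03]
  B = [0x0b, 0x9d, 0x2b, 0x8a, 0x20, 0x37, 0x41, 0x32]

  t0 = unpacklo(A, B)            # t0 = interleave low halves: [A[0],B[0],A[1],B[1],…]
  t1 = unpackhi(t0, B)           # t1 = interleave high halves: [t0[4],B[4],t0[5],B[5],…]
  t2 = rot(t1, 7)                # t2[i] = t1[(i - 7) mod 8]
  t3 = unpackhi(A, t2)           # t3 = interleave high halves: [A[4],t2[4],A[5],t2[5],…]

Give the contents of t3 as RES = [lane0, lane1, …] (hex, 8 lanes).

  t0: 2c 0b ee 9d 23 2b f8 8a
  t1: 23 20 2b 37 f8 41 8a 32
  t2: 20 2b 37 f8 41 8a 32 23
  t3: 2a 41 54 8a af 32 03 23

RES = [0x2a, 0x41, 0x54, 0x8a, 0xaf, 0x32, 0x03, 0x23]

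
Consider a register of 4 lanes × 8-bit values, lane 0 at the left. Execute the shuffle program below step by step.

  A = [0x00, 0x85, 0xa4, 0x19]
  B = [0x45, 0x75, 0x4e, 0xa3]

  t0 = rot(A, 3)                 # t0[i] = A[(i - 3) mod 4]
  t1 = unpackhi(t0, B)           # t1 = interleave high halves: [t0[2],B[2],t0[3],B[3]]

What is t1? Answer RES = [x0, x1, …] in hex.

  t0: 85 a4 19 00
  t1: 19 4e 00 a3

RES = [0x19, 0x4e, 0x00, 0xa3]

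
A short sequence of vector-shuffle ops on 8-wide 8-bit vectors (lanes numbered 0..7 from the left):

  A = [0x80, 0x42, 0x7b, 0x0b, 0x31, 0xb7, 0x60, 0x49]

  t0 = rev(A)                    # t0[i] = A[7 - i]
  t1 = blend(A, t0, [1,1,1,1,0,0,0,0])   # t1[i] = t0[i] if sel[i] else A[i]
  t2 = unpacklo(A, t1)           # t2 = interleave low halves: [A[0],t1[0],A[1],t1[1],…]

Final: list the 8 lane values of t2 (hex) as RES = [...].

  t0: 49 60 b7 31 0b 7b 42 80
  t1: 49 60 b7 31 31 b7 60 49
  t2: 80 49 42 60 7b b7 0b 31

RES = [ 0x80  0x49  0x42  0x60  0x7b  0xb7  0x0b  0x31 ]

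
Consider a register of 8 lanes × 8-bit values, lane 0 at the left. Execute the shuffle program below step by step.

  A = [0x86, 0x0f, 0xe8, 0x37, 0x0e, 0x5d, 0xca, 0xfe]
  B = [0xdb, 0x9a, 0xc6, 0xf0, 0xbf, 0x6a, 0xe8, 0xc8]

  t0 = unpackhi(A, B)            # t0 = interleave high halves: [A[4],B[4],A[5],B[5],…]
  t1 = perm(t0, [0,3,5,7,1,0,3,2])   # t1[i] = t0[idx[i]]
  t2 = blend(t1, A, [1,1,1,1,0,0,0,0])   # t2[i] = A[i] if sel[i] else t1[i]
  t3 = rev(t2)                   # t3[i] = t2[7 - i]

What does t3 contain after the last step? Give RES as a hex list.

  t0: 0e bf 5d 6a ca e8 fe c8
  t1: 0e 6a e8 c8 bf 0e 6a 5d
  t2: 86 0f e8 37 bf 0e 6a 5d
  t3: 5d 6a 0e bf 37 e8 0f 86

RES = [0x5d, 0x6a, 0x0e, 0xbf, 0x37, 0xe8, 0x0f, 0x86]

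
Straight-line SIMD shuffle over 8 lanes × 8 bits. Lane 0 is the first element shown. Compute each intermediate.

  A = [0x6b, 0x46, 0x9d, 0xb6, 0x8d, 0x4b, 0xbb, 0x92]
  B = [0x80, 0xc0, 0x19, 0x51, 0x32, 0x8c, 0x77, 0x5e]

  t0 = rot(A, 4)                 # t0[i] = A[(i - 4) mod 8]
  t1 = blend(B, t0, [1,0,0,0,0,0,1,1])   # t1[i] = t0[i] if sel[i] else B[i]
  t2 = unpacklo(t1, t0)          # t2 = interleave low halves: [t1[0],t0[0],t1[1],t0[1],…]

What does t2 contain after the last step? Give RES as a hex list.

RES = [0x8d, 0x8d, 0xc0, 0x4b, 0x19, 0xbb, 0x51, 0x92]

  t0: 8d 4b bb 92 6b 46 9d b6
  t1: 8d c0 19 51 32 8c 9d b6
  t2: 8d 8d c0 4b 19 bb 51 92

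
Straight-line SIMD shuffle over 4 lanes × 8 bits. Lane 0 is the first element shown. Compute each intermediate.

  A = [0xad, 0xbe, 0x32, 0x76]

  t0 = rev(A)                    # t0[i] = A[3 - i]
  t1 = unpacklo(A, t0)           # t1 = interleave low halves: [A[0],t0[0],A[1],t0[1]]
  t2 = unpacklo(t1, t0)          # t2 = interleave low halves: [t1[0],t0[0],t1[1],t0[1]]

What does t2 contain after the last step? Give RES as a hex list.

RES = [ 0xad  0x76  0x76  0x32 ]

t0 = [0x76, 0x32, 0xbe, 0xad]
t1 = [0xad, 0x76, 0xbe, 0x32]
t2 = [0xad, 0x76, 0x76, 0x32]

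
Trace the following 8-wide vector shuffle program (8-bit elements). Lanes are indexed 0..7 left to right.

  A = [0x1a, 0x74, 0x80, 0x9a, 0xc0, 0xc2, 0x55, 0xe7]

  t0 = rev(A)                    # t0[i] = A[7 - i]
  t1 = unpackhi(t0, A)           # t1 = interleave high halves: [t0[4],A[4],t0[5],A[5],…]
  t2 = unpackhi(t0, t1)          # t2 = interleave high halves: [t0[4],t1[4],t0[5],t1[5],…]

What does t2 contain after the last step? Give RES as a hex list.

RES = [0x9a, 0x74, 0x80, 0x55, 0x74, 0x1a, 0x1a, 0xe7]

→ t0 |e7|55|c2|c0|9a|80|74|1a|
→ t1 |9a|c0|80|c2|74|55|1a|e7|
→ t2 |9a|74|80|55|74|1a|1a|e7|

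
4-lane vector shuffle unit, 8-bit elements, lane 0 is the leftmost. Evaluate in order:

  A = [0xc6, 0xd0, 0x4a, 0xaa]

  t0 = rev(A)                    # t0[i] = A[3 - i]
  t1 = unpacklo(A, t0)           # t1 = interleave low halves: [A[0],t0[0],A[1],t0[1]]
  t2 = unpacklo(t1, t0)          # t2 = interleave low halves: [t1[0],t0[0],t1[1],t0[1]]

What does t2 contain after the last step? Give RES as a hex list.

RES = [ 0xc6  0xaa  0xaa  0x4a ]

  t0: aa 4a d0 c6
  t1: c6 aa d0 4a
  t2: c6 aa aa 4a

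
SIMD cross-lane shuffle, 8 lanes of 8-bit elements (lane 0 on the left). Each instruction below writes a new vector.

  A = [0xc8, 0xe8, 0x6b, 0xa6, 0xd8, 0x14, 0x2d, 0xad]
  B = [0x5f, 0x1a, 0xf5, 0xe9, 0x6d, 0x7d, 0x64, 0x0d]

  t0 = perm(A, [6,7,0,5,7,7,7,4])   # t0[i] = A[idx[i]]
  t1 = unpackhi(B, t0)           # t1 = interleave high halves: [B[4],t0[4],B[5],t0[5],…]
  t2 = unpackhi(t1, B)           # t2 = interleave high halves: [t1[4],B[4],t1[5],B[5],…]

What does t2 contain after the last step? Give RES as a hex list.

RES = [0x64, 0x6d, 0xad, 0x7d, 0x0d, 0x64, 0xd8, 0x0d]

  t0: 2d ad c8 14 ad ad ad d8
  t1: 6d ad 7d ad 64 ad 0d d8
  t2: 64 6d ad 7d 0d 64 d8 0d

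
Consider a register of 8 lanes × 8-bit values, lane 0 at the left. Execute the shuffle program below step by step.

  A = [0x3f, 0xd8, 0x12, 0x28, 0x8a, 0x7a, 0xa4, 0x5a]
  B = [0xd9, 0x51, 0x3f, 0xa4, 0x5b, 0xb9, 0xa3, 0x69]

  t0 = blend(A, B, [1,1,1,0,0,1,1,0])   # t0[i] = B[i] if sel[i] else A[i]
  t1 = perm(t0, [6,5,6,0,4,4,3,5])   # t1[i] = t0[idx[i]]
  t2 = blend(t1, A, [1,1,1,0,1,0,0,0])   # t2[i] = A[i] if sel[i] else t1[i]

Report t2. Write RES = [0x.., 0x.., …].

RES = [0x3f, 0xd8, 0x12, 0xd9, 0x8a, 0x8a, 0x28, 0xb9]

  t0: d9 51 3f 28 8a b9 a3 5a
  t1: a3 b9 a3 d9 8a 8a 28 b9
  t2: 3f d8 12 d9 8a 8a 28 b9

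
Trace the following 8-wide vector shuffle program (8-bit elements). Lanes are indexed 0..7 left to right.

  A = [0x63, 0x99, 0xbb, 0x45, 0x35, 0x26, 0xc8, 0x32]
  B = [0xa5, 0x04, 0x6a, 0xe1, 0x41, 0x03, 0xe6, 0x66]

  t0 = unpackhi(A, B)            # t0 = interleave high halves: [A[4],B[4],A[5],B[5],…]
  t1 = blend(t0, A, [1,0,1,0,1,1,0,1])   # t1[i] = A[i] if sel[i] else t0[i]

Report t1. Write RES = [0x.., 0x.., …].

t0 = [0x35, 0x41, 0x26, 0x03, 0xc8, 0xe6, 0x32, 0x66]
t1 = [0x63, 0x41, 0xbb, 0x03, 0x35, 0x26, 0x32, 0x32]

RES = [0x63, 0x41, 0xbb, 0x03, 0x35, 0x26, 0x32, 0x32]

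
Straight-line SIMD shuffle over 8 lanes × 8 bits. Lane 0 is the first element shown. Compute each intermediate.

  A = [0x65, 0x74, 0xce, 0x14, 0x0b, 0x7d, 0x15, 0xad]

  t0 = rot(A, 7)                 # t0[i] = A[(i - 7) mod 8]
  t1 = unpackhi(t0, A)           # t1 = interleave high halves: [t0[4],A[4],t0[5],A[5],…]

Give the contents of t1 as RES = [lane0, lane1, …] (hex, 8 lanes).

→ t0 |74|ce|14|0b|7d|15|ad|65|
→ t1 |7d|0b|15|7d|ad|15|65|ad|

RES = [ 0x7d  0x0b  0x15  0x7d  0xad  0x15  0x65  0xad ]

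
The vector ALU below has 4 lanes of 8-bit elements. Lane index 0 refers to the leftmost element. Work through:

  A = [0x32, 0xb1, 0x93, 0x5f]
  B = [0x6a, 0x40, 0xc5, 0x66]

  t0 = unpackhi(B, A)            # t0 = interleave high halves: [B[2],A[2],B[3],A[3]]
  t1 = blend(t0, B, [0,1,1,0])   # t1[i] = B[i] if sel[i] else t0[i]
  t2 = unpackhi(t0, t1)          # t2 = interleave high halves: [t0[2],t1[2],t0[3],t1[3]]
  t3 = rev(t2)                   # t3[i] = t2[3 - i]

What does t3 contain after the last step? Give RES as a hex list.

t0 = [0xc5, 0x93, 0x66, 0x5f]
t1 = [0xc5, 0x40, 0xc5, 0x5f]
t2 = [0x66, 0xc5, 0x5f, 0x5f]
t3 = [0x5f, 0x5f, 0xc5, 0x66]

RES = [ 0x5f  0x5f  0xc5  0x66 ]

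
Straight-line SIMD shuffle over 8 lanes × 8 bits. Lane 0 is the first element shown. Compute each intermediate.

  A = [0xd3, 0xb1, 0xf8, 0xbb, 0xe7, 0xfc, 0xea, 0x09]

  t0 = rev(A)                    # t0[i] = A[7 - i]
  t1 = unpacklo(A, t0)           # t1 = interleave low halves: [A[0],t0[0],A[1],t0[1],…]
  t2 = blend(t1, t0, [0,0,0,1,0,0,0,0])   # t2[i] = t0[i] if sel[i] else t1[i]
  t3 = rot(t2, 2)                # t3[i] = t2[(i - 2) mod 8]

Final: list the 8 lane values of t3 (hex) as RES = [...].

RES = [0xbb, 0xe7, 0xd3, 0x09, 0xb1, 0xe7, 0xf8, 0xfc]

  t0: 09 ea fc e7 bb f8 b1 d3
  t1: d3 09 b1 ea f8 fc bb e7
  t2: d3 09 b1 e7 f8 fc bb e7
  t3: bb e7 d3 09 b1 e7 f8 fc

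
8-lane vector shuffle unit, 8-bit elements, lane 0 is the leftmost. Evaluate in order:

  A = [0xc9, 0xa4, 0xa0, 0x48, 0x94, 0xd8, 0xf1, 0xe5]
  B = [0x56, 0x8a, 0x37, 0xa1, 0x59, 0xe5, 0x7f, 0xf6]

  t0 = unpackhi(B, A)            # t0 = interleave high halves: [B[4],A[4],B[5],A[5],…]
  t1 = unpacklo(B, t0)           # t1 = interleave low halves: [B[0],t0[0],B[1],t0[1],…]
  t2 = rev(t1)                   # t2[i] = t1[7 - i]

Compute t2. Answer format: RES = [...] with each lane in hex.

RES = [ 0xd8  0xa1  0xe5  0x37  0x94  0x8a  0x59  0x56 ]

t0 = [0x59, 0x94, 0xe5, 0xd8, 0x7f, 0xf1, 0xf6, 0xe5]
t1 = [0x56, 0x59, 0x8a, 0x94, 0x37, 0xe5, 0xa1, 0xd8]
t2 = [0xd8, 0xa1, 0xe5, 0x37, 0x94, 0x8a, 0x59, 0x56]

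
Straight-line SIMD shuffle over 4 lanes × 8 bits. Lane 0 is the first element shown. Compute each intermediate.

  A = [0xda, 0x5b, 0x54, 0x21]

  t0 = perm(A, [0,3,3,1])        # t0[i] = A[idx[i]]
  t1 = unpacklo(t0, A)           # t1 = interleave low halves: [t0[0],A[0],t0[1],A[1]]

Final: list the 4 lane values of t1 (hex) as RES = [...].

  t0: da 21 21 5b
  t1: da da 21 5b

RES = [0xda, 0xda, 0x21, 0x5b]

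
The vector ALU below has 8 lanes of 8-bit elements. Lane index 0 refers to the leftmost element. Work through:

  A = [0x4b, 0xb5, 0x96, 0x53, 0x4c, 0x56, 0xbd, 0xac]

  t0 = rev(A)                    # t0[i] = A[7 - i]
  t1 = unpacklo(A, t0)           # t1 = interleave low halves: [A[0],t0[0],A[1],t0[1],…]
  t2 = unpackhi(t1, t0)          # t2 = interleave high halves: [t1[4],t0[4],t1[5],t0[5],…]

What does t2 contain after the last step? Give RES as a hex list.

RES = [ 0x96  0x53  0x56  0x96  0x53  0xb5  0x4c  0x4b ]

→ t0 |ac|bd|56|4c|53|96|b5|4b|
→ t1 |4b|ac|b5|bd|96|56|53|4c|
→ t2 |96|53|56|96|53|b5|4c|4b|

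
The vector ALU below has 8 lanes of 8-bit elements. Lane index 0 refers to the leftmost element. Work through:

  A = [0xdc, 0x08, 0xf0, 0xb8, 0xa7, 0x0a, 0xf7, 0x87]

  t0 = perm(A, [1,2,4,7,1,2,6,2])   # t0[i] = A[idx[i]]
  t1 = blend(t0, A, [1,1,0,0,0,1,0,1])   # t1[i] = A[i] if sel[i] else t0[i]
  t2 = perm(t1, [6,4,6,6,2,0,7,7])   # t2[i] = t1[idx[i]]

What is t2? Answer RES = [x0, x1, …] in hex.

  t0: 08 f0 a7 87 08 f0 f7 f0
  t1: dc 08 a7 87 08 0a f7 87
  t2: f7 08 f7 f7 a7 dc 87 87

RES = [0xf7, 0x08, 0xf7, 0xf7, 0xa7, 0xdc, 0x87, 0x87]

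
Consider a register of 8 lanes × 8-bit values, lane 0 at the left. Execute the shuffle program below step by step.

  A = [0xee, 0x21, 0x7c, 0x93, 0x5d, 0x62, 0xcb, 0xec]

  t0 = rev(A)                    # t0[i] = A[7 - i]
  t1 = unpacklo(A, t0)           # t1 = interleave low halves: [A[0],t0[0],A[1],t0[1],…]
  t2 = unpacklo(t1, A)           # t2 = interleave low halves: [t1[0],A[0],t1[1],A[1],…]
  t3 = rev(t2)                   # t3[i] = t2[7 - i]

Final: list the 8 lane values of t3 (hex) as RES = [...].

t0 = [0xec, 0xcb, 0x62, 0x5d, 0x93, 0x7c, 0x21, 0xee]
t1 = [0xee, 0xec, 0x21, 0xcb, 0x7c, 0x62, 0x93, 0x5d]
t2 = [0xee, 0xee, 0xec, 0x21, 0x21, 0x7c, 0xcb, 0x93]
t3 = [0x93, 0xcb, 0x7c, 0x21, 0x21, 0xec, 0xee, 0xee]

RES = [0x93, 0xcb, 0x7c, 0x21, 0x21, 0xec, 0xee, 0xee]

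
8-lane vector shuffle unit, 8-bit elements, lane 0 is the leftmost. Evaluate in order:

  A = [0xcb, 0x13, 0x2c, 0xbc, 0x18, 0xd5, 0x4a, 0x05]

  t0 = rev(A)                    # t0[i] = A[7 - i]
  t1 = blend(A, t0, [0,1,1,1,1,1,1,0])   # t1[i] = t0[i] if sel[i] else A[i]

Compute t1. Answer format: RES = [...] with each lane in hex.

RES = [ 0xcb  0x4a  0xd5  0x18  0xbc  0x2c  0x13  0x05 ]

t0 = [0x05, 0x4a, 0xd5, 0x18, 0xbc, 0x2c, 0x13, 0xcb]
t1 = [0xcb, 0x4a, 0xd5, 0x18, 0xbc, 0x2c, 0x13, 0x05]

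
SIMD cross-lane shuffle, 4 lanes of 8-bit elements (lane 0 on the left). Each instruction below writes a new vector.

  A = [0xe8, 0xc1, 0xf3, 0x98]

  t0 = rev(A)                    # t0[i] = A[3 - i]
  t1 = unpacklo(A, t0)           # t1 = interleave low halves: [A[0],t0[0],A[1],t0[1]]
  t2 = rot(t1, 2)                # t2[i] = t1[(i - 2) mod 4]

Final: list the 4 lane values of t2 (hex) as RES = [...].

RES = [ 0xc1  0xf3  0xe8  0x98 ]

t0 = [0x98, 0xf3, 0xc1, 0xe8]
t1 = [0xe8, 0x98, 0xc1, 0xf3]
t2 = [0xc1, 0xf3, 0xe8, 0x98]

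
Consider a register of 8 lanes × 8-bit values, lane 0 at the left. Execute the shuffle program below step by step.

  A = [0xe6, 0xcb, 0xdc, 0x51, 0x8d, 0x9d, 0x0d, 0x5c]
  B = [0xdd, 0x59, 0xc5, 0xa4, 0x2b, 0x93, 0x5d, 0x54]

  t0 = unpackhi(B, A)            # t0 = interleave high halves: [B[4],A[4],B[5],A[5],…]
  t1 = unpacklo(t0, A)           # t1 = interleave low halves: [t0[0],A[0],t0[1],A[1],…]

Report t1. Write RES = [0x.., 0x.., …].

t0 = [0x2b, 0x8d, 0x93, 0x9d, 0x5d, 0x0d, 0x54, 0x5c]
t1 = [0x2b, 0xe6, 0x8d, 0xcb, 0x93, 0xdc, 0x9d, 0x51]

RES = [0x2b, 0xe6, 0x8d, 0xcb, 0x93, 0xdc, 0x9d, 0x51]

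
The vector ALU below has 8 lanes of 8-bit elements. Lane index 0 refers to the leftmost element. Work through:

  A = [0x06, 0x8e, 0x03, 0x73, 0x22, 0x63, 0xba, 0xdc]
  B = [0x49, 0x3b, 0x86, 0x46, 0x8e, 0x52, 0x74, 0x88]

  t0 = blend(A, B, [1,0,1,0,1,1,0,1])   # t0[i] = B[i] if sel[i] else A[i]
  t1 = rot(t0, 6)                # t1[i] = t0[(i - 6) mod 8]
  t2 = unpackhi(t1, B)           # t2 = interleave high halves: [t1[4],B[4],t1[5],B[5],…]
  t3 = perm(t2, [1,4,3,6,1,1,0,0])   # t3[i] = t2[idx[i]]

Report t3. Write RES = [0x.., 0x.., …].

RES = [ 0x8e  0x49  0x52  0x8e  0x8e  0x8e  0xba  0xba ]

  t0: 49 8e 86 73 8e 52 ba 88
  t1: 86 73 8e 52 ba 88 49 8e
  t2: ba 8e 88 52 49 74 8e 88
  t3: 8e 49 52 8e 8e 8e ba ba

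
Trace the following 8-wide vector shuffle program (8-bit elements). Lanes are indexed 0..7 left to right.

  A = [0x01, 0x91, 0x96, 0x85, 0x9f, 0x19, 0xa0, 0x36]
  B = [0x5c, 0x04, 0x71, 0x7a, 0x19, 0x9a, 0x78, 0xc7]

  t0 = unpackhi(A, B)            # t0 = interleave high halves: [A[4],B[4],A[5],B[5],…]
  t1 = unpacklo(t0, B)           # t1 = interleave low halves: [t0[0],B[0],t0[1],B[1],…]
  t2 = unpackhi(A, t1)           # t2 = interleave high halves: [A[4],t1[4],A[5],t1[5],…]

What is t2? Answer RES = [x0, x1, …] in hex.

RES = [0x9f, 0x19, 0x19, 0x71, 0xa0, 0x9a, 0x36, 0x7a]

t0 = [0x9f, 0x19, 0x19, 0x9a, 0xa0, 0x78, 0x36, 0xc7]
t1 = [0x9f, 0x5c, 0x19, 0x04, 0x19, 0x71, 0x9a, 0x7a]
t2 = [0x9f, 0x19, 0x19, 0x71, 0xa0, 0x9a, 0x36, 0x7a]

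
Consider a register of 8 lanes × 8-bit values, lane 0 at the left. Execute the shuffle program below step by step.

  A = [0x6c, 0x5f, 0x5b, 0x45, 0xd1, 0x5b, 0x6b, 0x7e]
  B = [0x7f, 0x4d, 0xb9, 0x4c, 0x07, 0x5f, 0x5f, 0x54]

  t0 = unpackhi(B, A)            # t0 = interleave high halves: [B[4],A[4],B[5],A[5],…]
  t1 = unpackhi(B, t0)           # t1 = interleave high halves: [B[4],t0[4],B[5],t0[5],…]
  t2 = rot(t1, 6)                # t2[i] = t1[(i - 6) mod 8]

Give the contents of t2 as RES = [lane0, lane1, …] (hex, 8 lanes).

t0 = [0x07, 0xd1, 0x5f, 0x5b, 0x5f, 0x6b, 0x54, 0x7e]
t1 = [0x07, 0x5f, 0x5f, 0x6b, 0x5f, 0x54, 0x54, 0x7e]
t2 = [0x5f, 0x6b, 0x5f, 0x54, 0x54, 0x7e, 0x07, 0x5f]

RES = [0x5f, 0x6b, 0x5f, 0x54, 0x54, 0x7e, 0x07, 0x5f]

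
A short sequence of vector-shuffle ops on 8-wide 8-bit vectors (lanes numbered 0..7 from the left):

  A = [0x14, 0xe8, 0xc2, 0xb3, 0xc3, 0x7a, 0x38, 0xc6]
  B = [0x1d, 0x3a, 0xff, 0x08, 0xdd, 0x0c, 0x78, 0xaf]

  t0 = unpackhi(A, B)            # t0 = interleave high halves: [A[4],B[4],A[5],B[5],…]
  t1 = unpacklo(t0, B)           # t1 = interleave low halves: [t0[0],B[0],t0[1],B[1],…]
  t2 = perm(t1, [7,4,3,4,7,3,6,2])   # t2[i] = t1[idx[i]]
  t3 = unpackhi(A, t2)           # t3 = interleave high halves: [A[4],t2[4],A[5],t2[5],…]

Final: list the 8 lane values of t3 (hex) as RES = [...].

RES = [0xc3, 0x08, 0x7a, 0x3a, 0x38, 0x0c, 0xc6, 0xdd]

→ t0 |c3|dd|7a|0c|38|78|c6|af|
→ t1 |c3|1d|dd|3a|7a|ff|0c|08|
→ t2 |08|7a|3a|7a|08|3a|0c|dd|
→ t3 |c3|08|7a|3a|38|0c|c6|dd|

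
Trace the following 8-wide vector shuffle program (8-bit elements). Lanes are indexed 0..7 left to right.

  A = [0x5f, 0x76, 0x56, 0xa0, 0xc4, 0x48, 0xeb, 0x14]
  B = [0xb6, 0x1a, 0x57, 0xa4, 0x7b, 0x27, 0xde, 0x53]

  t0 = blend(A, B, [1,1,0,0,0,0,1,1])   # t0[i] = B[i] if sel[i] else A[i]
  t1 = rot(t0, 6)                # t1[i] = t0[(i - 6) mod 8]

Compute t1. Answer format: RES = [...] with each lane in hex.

RES = [ 0x56  0xa0  0xc4  0x48  0xde  0x53  0xb6  0x1a ]

t0 = [0xb6, 0x1a, 0x56, 0xa0, 0xc4, 0x48, 0xde, 0x53]
t1 = [0x56, 0xa0, 0xc4, 0x48, 0xde, 0x53, 0xb6, 0x1a]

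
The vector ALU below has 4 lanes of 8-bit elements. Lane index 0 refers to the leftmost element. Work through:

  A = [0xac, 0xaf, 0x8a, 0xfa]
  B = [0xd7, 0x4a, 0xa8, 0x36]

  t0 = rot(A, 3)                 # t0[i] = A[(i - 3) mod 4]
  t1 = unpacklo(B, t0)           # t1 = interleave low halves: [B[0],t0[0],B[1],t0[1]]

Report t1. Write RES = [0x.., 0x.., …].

t0 = [0xaf, 0x8a, 0xfa, 0xac]
t1 = [0xd7, 0xaf, 0x4a, 0x8a]

RES = [ 0xd7  0xaf  0x4a  0x8a ]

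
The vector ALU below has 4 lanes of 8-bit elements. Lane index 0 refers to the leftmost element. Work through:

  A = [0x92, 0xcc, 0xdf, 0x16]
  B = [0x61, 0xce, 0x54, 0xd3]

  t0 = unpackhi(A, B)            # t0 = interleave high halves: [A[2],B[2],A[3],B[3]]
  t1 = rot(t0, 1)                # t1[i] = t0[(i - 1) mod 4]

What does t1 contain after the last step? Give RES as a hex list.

  t0: df 54 16 d3
  t1: d3 df 54 16

RES = [0xd3, 0xdf, 0x54, 0x16]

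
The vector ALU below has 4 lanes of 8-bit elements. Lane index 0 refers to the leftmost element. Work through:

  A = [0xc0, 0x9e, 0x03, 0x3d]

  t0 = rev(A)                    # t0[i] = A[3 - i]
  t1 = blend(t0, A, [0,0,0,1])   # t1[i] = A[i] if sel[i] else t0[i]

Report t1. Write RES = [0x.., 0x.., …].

  t0: 3d 03 9e c0
  t1: 3d 03 9e 3d

RES = [0x3d, 0x03, 0x9e, 0x3d]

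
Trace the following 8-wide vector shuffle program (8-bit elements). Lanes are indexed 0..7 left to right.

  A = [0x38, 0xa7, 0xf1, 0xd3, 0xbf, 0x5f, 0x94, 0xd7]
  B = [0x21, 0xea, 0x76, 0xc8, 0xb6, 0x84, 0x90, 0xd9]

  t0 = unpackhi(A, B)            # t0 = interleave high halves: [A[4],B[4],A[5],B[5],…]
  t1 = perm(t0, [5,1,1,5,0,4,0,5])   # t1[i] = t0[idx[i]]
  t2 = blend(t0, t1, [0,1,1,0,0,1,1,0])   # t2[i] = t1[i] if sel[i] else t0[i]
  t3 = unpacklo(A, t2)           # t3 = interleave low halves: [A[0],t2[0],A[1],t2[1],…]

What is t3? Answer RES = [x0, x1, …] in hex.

→ t0 |bf|b6|5f|84|94|90|d7|d9|
→ t1 |90|b6|b6|90|bf|94|bf|90|
→ t2 |bf|b6|b6|84|94|94|bf|d9|
→ t3 |38|bf|a7|b6|f1|b6|d3|84|

RES = [ 0x38  0xbf  0xa7  0xb6  0xf1  0xb6  0xd3  0x84 ]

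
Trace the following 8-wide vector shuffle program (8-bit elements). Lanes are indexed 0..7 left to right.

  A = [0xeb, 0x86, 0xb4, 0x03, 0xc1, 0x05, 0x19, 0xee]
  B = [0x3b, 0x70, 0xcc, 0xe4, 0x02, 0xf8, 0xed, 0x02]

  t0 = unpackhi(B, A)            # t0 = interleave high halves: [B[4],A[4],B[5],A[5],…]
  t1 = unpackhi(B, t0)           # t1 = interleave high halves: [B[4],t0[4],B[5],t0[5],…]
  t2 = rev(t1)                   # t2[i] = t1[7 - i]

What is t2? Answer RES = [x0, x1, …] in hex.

  t0: 02 c1 f8 05 ed 19 02 ee
  t1: 02 ed f8 19 ed 02 02 ee
  t2: ee 02 02 ed 19 f8 ed 02

RES = [ 0xee  0x02  0x02  0xed  0x19  0xf8  0xed  0x02 ]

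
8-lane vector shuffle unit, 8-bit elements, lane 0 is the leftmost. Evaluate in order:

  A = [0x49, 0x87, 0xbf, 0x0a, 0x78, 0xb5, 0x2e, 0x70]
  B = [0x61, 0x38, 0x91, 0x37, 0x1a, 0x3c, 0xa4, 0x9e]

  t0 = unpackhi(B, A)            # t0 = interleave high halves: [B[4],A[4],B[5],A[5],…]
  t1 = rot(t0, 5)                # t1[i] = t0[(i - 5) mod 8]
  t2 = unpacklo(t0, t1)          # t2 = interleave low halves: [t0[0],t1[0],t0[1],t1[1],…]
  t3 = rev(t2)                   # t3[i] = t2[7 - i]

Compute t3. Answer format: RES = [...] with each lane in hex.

RES = [ 0x9e  0xb5  0x2e  0x3c  0xa4  0x78  0xb5  0x1a ]

t0 = [0x1a, 0x78, 0x3c, 0xb5, 0xa4, 0x2e, 0x9e, 0x70]
t1 = [0xb5, 0xa4, 0x2e, 0x9e, 0x70, 0x1a, 0x78, 0x3c]
t2 = [0x1a, 0xb5, 0x78, 0xa4, 0x3c, 0x2e, 0xb5, 0x9e]
t3 = [0x9e, 0xb5, 0x2e, 0x3c, 0xa4, 0x78, 0xb5, 0x1a]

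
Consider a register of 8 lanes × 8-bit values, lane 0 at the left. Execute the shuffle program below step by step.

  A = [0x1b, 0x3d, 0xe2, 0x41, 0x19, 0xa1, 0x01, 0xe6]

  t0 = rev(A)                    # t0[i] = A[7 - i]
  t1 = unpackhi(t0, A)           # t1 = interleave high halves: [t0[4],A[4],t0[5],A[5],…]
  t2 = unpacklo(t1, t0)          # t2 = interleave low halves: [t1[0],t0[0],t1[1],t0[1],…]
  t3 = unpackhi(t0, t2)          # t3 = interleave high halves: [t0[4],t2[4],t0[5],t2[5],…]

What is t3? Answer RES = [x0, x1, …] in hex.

RES = [ 0x41  0xe2  0xe2  0xa1  0x3d  0xa1  0x1b  0x19 ]

t0 = [0xe6, 0x01, 0xa1, 0x19, 0x41, 0xe2, 0x3d, 0x1b]
t1 = [0x41, 0x19, 0xe2, 0xa1, 0x3d, 0x01, 0x1b, 0xe6]
t2 = [0x41, 0xe6, 0x19, 0x01, 0xe2, 0xa1, 0xa1, 0x19]
t3 = [0x41, 0xe2, 0xe2, 0xa1, 0x3d, 0xa1, 0x1b, 0x19]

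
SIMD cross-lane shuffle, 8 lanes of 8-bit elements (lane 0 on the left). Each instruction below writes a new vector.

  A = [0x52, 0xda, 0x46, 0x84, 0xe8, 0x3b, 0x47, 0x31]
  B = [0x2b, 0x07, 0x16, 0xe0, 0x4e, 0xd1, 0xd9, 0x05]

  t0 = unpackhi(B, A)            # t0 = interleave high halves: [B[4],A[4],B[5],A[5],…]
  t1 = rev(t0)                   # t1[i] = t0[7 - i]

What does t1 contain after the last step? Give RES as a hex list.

RES = [0x31, 0x05, 0x47, 0xd9, 0x3b, 0xd1, 0xe8, 0x4e]

→ t0 |4e|e8|d1|3b|d9|47|05|31|
→ t1 |31|05|47|d9|3b|d1|e8|4e|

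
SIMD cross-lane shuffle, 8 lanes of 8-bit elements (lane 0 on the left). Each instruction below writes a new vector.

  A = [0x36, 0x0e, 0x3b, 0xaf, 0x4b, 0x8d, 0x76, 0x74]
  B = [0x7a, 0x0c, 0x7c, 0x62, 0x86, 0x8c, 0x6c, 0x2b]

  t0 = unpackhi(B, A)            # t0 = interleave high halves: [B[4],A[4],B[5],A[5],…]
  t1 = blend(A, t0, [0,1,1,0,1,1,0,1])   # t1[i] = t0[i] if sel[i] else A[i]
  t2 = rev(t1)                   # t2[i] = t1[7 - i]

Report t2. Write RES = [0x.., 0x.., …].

RES = [0x74, 0x76, 0x76, 0x6c, 0xaf, 0x8c, 0x4b, 0x36]

t0 = [0x86, 0x4b, 0x8c, 0x8d, 0x6c, 0x76, 0x2b, 0x74]
t1 = [0x36, 0x4b, 0x8c, 0xaf, 0x6c, 0x76, 0x76, 0x74]
t2 = [0x74, 0x76, 0x76, 0x6c, 0xaf, 0x8c, 0x4b, 0x36]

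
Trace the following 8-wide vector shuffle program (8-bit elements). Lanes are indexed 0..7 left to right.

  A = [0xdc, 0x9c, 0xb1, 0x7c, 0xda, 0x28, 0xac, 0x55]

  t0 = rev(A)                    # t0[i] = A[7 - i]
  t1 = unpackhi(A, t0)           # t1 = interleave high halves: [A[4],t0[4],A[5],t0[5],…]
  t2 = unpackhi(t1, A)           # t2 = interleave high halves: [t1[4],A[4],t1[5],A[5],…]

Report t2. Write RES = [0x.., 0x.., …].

→ t0 |55|ac|28|da|7c|b1|9c|dc|
→ t1 |da|7c|28|b1|ac|9c|55|dc|
→ t2 |ac|da|9c|28|55|ac|dc|55|

RES = [0xac, 0xda, 0x9c, 0x28, 0x55, 0xac, 0xdc, 0x55]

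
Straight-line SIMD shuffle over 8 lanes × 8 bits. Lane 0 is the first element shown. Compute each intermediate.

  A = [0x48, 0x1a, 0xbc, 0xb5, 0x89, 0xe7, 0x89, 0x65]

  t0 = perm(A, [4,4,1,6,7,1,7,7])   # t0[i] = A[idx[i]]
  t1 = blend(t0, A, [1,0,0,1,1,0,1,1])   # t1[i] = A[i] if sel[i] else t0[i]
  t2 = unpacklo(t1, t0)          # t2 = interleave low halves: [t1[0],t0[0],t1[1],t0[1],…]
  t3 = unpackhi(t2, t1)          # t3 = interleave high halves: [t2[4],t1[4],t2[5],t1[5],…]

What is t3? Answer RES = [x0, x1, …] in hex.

RES = [0x1a, 0x89, 0x1a, 0x1a, 0xb5, 0x89, 0x89, 0x65]

→ t0 |89|89|1a|89|65|1a|65|65|
→ t1 |48|89|1a|b5|89|1a|89|65|
→ t2 |48|89|89|89|1a|1a|b5|89|
→ t3 |1a|89|1a|1a|b5|89|89|65|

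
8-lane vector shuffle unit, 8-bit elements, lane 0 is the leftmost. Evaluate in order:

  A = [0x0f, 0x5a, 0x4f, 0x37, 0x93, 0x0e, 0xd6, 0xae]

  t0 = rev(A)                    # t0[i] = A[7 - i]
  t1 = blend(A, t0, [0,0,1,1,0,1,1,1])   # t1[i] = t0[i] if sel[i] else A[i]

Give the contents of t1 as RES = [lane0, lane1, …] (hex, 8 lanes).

→ t0 |ae|d6|0e|93|37|4f|5a|0f|
→ t1 |0f|5a|0e|93|93|4f|5a|0f|

RES = [ 0x0f  0x5a  0x0e  0x93  0x93  0x4f  0x5a  0x0f ]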